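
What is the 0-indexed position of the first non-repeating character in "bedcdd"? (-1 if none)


Input: bedcdd
Character frequencies:
  'b': 1
  'c': 1
  'd': 3
  'e': 1
Scanning left to right for freq == 1:
  Position 0 ('b'): unique! => answer = 0

0


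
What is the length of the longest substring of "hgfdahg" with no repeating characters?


Input: "hgfdahg"
Sliding window (track last position of each char):
  Position 0 ('h'): window [0,0] length 1 -- new best
  Position 1 ('g'): window [0,1] length 2 -- new best
  Position 2 ('f'): window [0,2] length 3 -- new best
  Position 3 ('d'): window [0,3] length 4 -- new best
  Position 4 ('a'): window [0,4] length 5 -- new best
  Position 5 ('h'): repeat (last at 0), move window start to 1
  Position 5 ('h'): window [1,5] length 5
  Position 6 ('g'): repeat (last at 1), move window start to 2
  Position 6 ('g'): window [2,6] length 5
Longest substring with no repeats: "hgfda" with length 5

5


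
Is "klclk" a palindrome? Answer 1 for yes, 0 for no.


Input: klclk
Reversed: klclk
  Compare pos 0 ('k') with pos 4 ('k'): match
  Compare pos 1 ('l') with pos 3 ('l'): match
Result: palindrome

1


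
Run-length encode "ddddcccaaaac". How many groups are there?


Input: ddddcccaaaac
Scanning for consecutive runs:
  Group 1: 'd' x 4 (positions 0-3)
  Group 2: 'c' x 3 (positions 4-6)
  Group 3: 'a' x 4 (positions 7-10)
  Group 4: 'c' x 1 (positions 11-11)
Total groups: 4

4


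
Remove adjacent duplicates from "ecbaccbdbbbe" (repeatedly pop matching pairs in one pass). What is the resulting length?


Input: ecbaccbdbbbe
Stack-based adjacent duplicate removal:
  Read 'e': push. Stack: e
  Read 'c': push. Stack: ec
  Read 'b': push. Stack: ecb
  Read 'a': push. Stack: ecba
  Read 'c': push. Stack: ecbac
  Read 'c': matches stack top 'c' => pop. Stack: ecba
  Read 'b': push. Stack: ecbab
  Read 'd': push. Stack: ecbabd
  Read 'b': push. Stack: ecbabdb
  Read 'b': matches stack top 'b' => pop. Stack: ecbabd
  Read 'b': push. Stack: ecbabdb
  Read 'e': push. Stack: ecbabdbe
Final stack: "ecbabdbe" (length 8)

8


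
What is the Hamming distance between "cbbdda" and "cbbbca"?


Comparing "cbbdda" and "cbbbca" position by position:
  Position 0: 'c' vs 'c' => same
  Position 1: 'b' vs 'b' => same
  Position 2: 'b' vs 'b' => same
  Position 3: 'd' vs 'b' => differ
  Position 4: 'd' vs 'c' => differ
  Position 5: 'a' vs 'a' => same
Total differences (Hamming distance): 2

2


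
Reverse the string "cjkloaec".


Input: cjkloaec
Reading characters right to left:
  Position 7: 'c'
  Position 6: 'e'
  Position 5: 'a'
  Position 4: 'o'
  Position 3: 'l'
  Position 2: 'k'
  Position 1: 'j'
  Position 0: 'c'
Reversed: ceaolkjc

ceaolkjc


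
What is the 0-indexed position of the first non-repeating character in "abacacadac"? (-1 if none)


Input: abacacadac
Character frequencies:
  'a': 5
  'b': 1
  'c': 3
  'd': 1
Scanning left to right for freq == 1:
  Position 0 ('a'): freq=5, skip
  Position 1 ('b'): unique! => answer = 1

1


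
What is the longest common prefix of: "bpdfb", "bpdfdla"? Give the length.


Words: bpdfb, bpdfdla
  Position 0: all 'b' => match
  Position 1: all 'p' => match
  Position 2: all 'd' => match
  Position 3: all 'f' => match
  Position 4: ('b', 'd') => mismatch, stop
LCP = "bpdf" (length 4)

4


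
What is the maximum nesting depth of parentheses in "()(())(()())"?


Input: "()(())(()())"
Tracking depth:
  Position 0 '(': depth becomes 1
  Position 1 ')': depth becomes 0
  Position 2 '(': depth becomes 1
  Position 3 '(': depth becomes 2
  Position 4 ')': depth becomes 1
  Position 5 ')': depth becomes 0
  Position 6 '(': depth becomes 1
  Position 7 '(': depth becomes 2
  Position 8 ')': depth becomes 1
  Position 9 '(': depth becomes 2
  Position 10 ')': depth becomes 1
  Position 11 ')': depth becomes 0
Maximum depth reached: 2

2


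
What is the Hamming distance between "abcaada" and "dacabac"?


Comparing "abcaada" and "dacabac" position by position:
  Position 0: 'a' vs 'd' => differ
  Position 1: 'b' vs 'a' => differ
  Position 2: 'c' vs 'c' => same
  Position 3: 'a' vs 'a' => same
  Position 4: 'a' vs 'b' => differ
  Position 5: 'd' vs 'a' => differ
  Position 6: 'a' vs 'c' => differ
Total differences (Hamming distance): 5

5


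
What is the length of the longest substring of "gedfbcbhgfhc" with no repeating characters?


Input: "gedfbcbhgfhc"
Sliding window (track last position of each char):
  Position 0 ('g'): window [0,0] length 1 -- new best
  Position 1 ('e'): window [0,1] length 2 -- new best
  Position 2 ('d'): window [0,2] length 3 -- new best
  Position 3 ('f'): window [0,3] length 4 -- new best
  Position 4 ('b'): window [0,4] length 5 -- new best
  Position 5 ('c'): window [0,5] length 6 -- new best
  Position 6 ('b'): repeat (last at 4), move window start to 5
  Position 6 ('b'): window [5,6] length 2
  Position 7 ('h'): window [5,7] length 3
  Position 8 ('g'): window [5,8] length 4
  Position 9 ('f'): window [5,9] length 5
  Position 10 ('h'): repeat (last at 7), move window start to 8
  Position 10 ('h'): window [8,10] length 3
  Position 11 ('c'): window [8,11] length 4
Longest substring with no repeats: "gedfbc" with length 6

6


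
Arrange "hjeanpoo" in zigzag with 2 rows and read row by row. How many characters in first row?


Zigzag "hjeanpoo" into 2 rows:
Placing characters:
  'h' => row 0
  'j' => row 1
  'e' => row 0
  'a' => row 1
  'n' => row 0
  'p' => row 1
  'o' => row 0
  'o' => row 1
Rows:
  Row 0: "heno"
  Row 1: "japo"
First row length: 4

4


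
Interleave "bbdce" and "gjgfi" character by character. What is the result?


Interleaving "bbdce" and "gjgfi":
  Position 0: 'b' from first, 'g' from second => "bg"
  Position 1: 'b' from first, 'j' from second => "bj"
  Position 2: 'd' from first, 'g' from second => "dg"
  Position 3: 'c' from first, 'f' from second => "cf"
  Position 4: 'e' from first, 'i' from second => "ei"
Result: bgbjdgcfei

bgbjdgcfei


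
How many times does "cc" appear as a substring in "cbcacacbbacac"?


Searching for "cc" in "cbcacacbbacac"
Scanning each position:
  Position 0: "cb" => no
  Position 1: "bc" => no
  Position 2: "ca" => no
  Position 3: "ac" => no
  Position 4: "ca" => no
  Position 5: "ac" => no
  Position 6: "cb" => no
  Position 7: "bb" => no
  Position 8: "ba" => no
  Position 9: "ac" => no
  Position 10: "ca" => no
  Position 11: "ac" => no
Total occurrences: 0

0


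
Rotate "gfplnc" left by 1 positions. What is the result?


Input: "gfplnc", rotate left by 1
First 1 characters: "g"
Remaining characters: "fplnc"
Concatenate remaining + first: "fplnc" + "g" = "fplncg"

fplncg


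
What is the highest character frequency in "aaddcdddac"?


Input: aaddcdddac
Character counts:
  'a': 3
  'c': 2
  'd': 5
Maximum frequency: 5

5


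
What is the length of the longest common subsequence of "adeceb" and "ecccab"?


LCS of "adeceb" and "ecccab"
DP table:
           e    c    c    c    a    b
      0    0    0    0    0    0    0
  a   0    0    0    0    0    1    1
  d   0    0    0    0    0    1    1
  e   0    1    1    1    1    1    1
  c   0    1    2    2    2    2    2
  e   0    1    2    2    2    2    2
  b   0    1    2    2    2    2    3
LCS length = dp[6][6] = 3

3


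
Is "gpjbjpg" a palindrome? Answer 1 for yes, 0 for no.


Input: gpjbjpg
Reversed: gpjbjpg
  Compare pos 0 ('g') with pos 6 ('g'): match
  Compare pos 1 ('p') with pos 5 ('p'): match
  Compare pos 2 ('j') with pos 4 ('j'): match
Result: palindrome

1


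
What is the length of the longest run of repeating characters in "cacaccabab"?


Input: "cacaccabab"
Scanning for longest run:
  Position 1 ('a'): new char, reset run to 1
  Position 2 ('c'): new char, reset run to 1
  Position 3 ('a'): new char, reset run to 1
  Position 4 ('c'): new char, reset run to 1
  Position 5 ('c'): continues run of 'c', length=2
  Position 6 ('a'): new char, reset run to 1
  Position 7 ('b'): new char, reset run to 1
  Position 8 ('a'): new char, reset run to 1
  Position 9 ('b'): new char, reset run to 1
Longest run: 'c' with length 2

2


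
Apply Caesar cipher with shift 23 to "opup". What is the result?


Caesar cipher: shift "opup" by 23
  'o' (pos 14) + 23 = pos 11 = 'l'
  'p' (pos 15) + 23 = pos 12 = 'm'
  'u' (pos 20) + 23 = pos 17 = 'r'
  'p' (pos 15) + 23 = pos 12 = 'm'
Result: lmrm

lmrm


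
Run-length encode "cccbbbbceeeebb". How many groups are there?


Input: cccbbbbceeeebb
Scanning for consecutive runs:
  Group 1: 'c' x 3 (positions 0-2)
  Group 2: 'b' x 4 (positions 3-6)
  Group 3: 'c' x 1 (positions 7-7)
  Group 4: 'e' x 4 (positions 8-11)
  Group 5: 'b' x 2 (positions 12-13)
Total groups: 5

5


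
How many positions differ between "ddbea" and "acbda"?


Comparing "ddbea" and "acbda" position by position:
  Position 0: 'd' vs 'a' => DIFFER
  Position 1: 'd' vs 'c' => DIFFER
  Position 2: 'b' vs 'b' => same
  Position 3: 'e' vs 'd' => DIFFER
  Position 4: 'a' vs 'a' => same
Positions that differ: 3

3


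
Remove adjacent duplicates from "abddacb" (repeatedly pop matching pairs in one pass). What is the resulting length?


Input: abddacb
Stack-based adjacent duplicate removal:
  Read 'a': push. Stack: a
  Read 'b': push. Stack: ab
  Read 'd': push. Stack: abd
  Read 'd': matches stack top 'd' => pop. Stack: ab
  Read 'a': push. Stack: aba
  Read 'c': push. Stack: abac
  Read 'b': push. Stack: abacb
Final stack: "abacb" (length 5)

5


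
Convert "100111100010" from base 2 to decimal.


Input: "100111100010" in base 2
Positional expansion:
  Digit '1' (value 1) x 2^11 = 2048
  Digit '0' (value 0) x 2^10 = 0
  Digit '0' (value 0) x 2^9 = 0
  Digit '1' (value 1) x 2^8 = 256
  Digit '1' (value 1) x 2^7 = 128
  Digit '1' (value 1) x 2^6 = 64
  Digit '1' (value 1) x 2^5 = 32
  Digit '0' (value 0) x 2^4 = 0
  Digit '0' (value 0) x 2^3 = 0
  Digit '0' (value 0) x 2^2 = 0
  Digit '1' (value 1) x 2^1 = 2
  Digit '0' (value 0) x 2^0 = 0
Sum = 2530

2530


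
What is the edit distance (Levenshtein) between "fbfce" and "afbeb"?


Computing edit distance: "fbfce" -> "afbeb"
DP table:
           a    f    b    e    b
      0    1    2    3    4    5
  f   1    1    1    2    3    4
  b   2    2    2    1    2    3
  f   3    3    2    2    2    3
  c   4    4    3    3    3    3
  e   5    5    4    4    3    4
Edit distance = dp[5][5] = 4

4


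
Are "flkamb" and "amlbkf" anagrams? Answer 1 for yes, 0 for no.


Strings: "flkamb", "amlbkf"
Sorted first:  abfklm
Sorted second: abfklm
Sorted forms match => anagrams

1


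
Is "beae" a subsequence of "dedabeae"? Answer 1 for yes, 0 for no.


Check if "beae" is a subsequence of "dedabeae"
Greedy scan:
  Position 0 ('d'): no match needed
  Position 1 ('e'): no match needed
  Position 2 ('d'): no match needed
  Position 3 ('a'): no match needed
  Position 4 ('b'): matches sub[0] = 'b'
  Position 5 ('e'): matches sub[1] = 'e'
  Position 6 ('a'): matches sub[2] = 'a'
  Position 7 ('e'): matches sub[3] = 'e'
All 4 characters matched => is a subsequence

1


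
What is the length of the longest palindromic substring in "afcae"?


Input: "afcae"
Checking substrings for palindromes:
  No multi-char palindromic substrings found
Longest palindromic substring: "a" with length 1

1


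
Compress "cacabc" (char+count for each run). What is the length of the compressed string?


Input: cacabc
Runs:
  'c' x 1 => "c1"
  'a' x 1 => "a1"
  'c' x 1 => "c1"
  'a' x 1 => "a1"
  'b' x 1 => "b1"
  'c' x 1 => "c1"
Compressed: "c1a1c1a1b1c1"
Compressed length: 12

12


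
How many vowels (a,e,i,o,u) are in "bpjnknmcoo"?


Input: bpjnknmcoo
Checking each character:
  'b' at position 0: consonant
  'p' at position 1: consonant
  'j' at position 2: consonant
  'n' at position 3: consonant
  'k' at position 4: consonant
  'n' at position 5: consonant
  'm' at position 6: consonant
  'c' at position 7: consonant
  'o' at position 8: vowel (running total: 1)
  'o' at position 9: vowel (running total: 2)
Total vowels: 2

2


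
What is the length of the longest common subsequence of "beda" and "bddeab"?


LCS of "beda" and "bddeab"
DP table:
           b    d    d    e    a    b
      0    0    0    0    0    0    0
  b   0    1    1    1    1    1    1
  e   0    1    1    1    2    2    2
  d   0    1    2    2    2    2    2
  a   0    1    2    2    2    3    3
LCS length = dp[4][6] = 3

3


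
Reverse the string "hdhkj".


Input: hdhkj
Reading characters right to left:
  Position 4: 'j'
  Position 3: 'k'
  Position 2: 'h'
  Position 1: 'd'
  Position 0: 'h'
Reversed: jkhdh

jkhdh


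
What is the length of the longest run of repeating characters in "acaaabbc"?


Input: "acaaabbc"
Scanning for longest run:
  Position 1 ('c'): new char, reset run to 1
  Position 2 ('a'): new char, reset run to 1
  Position 3 ('a'): continues run of 'a', length=2
  Position 4 ('a'): continues run of 'a', length=3
  Position 5 ('b'): new char, reset run to 1
  Position 6 ('b'): continues run of 'b', length=2
  Position 7 ('c'): new char, reset run to 1
Longest run: 'a' with length 3

3


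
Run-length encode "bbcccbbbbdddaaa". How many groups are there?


Input: bbcccbbbbdddaaa
Scanning for consecutive runs:
  Group 1: 'b' x 2 (positions 0-1)
  Group 2: 'c' x 3 (positions 2-4)
  Group 3: 'b' x 4 (positions 5-8)
  Group 4: 'd' x 3 (positions 9-11)
  Group 5: 'a' x 3 (positions 12-14)
Total groups: 5

5


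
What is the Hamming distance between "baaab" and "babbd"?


Comparing "baaab" and "babbd" position by position:
  Position 0: 'b' vs 'b' => same
  Position 1: 'a' vs 'a' => same
  Position 2: 'a' vs 'b' => differ
  Position 3: 'a' vs 'b' => differ
  Position 4: 'b' vs 'd' => differ
Total differences (Hamming distance): 3

3


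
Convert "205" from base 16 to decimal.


Input: "205" in base 16
Positional expansion:
  Digit '2' (value 2) x 16^2 = 512
  Digit '0' (value 0) x 16^1 = 0
  Digit '5' (value 5) x 16^0 = 5
Sum = 517

517


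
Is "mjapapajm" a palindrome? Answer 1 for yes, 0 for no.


Input: mjapapajm
Reversed: mjapapajm
  Compare pos 0 ('m') with pos 8 ('m'): match
  Compare pos 1 ('j') with pos 7 ('j'): match
  Compare pos 2 ('a') with pos 6 ('a'): match
  Compare pos 3 ('p') with pos 5 ('p'): match
Result: palindrome

1


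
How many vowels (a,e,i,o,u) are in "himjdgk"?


Input: himjdgk
Checking each character:
  'h' at position 0: consonant
  'i' at position 1: vowel (running total: 1)
  'm' at position 2: consonant
  'j' at position 3: consonant
  'd' at position 4: consonant
  'g' at position 5: consonant
  'k' at position 6: consonant
Total vowels: 1

1


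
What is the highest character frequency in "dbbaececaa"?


Input: dbbaececaa
Character counts:
  'a': 3
  'b': 2
  'c': 2
  'd': 1
  'e': 2
Maximum frequency: 3

3


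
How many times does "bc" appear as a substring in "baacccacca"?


Searching for "bc" in "baacccacca"
Scanning each position:
  Position 0: "ba" => no
  Position 1: "aa" => no
  Position 2: "ac" => no
  Position 3: "cc" => no
  Position 4: "cc" => no
  Position 5: "ca" => no
  Position 6: "ac" => no
  Position 7: "cc" => no
  Position 8: "ca" => no
Total occurrences: 0

0


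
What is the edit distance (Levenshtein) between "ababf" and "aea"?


Computing edit distance: "ababf" -> "aea"
DP table:
           a    e    a
      0    1    2    3
  a   1    0    1    2
  b   2    1    1    2
  a   3    2    2    1
  b   4    3    3    2
  f   5    4    4    3
Edit distance = dp[5][3] = 3

3


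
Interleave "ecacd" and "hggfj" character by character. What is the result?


Interleaving "ecacd" and "hggfj":
  Position 0: 'e' from first, 'h' from second => "eh"
  Position 1: 'c' from first, 'g' from second => "cg"
  Position 2: 'a' from first, 'g' from second => "ag"
  Position 3: 'c' from first, 'f' from second => "cf"
  Position 4: 'd' from first, 'j' from second => "dj"
Result: ehcgagcfdj

ehcgagcfdj


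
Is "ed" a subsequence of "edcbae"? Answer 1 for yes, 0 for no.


Check if "ed" is a subsequence of "edcbae"
Greedy scan:
  Position 0 ('e'): matches sub[0] = 'e'
  Position 1 ('d'): matches sub[1] = 'd'
  Position 2 ('c'): no match needed
  Position 3 ('b'): no match needed
  Position 4 ('a'): no match needed
  Position 5 ('e'): no match needed
All 2 characters matched => is a subsequence

1


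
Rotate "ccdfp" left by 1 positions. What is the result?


Input: "ccdfp", rotate left by 1
First 1 characters: "c"
Remaining characters: "cdfp"
Concatenate remaining + first: "cdfp" + "c" = "cdfpc"

cdfpc


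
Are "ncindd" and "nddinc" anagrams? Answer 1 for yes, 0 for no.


Strings: "ncindd", "nddinc"
Sorted first:  cddinn
Sorted second: cddinn
Sorted forms match => anagrams

1


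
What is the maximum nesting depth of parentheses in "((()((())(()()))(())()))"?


Input: "((()((())(()()))(())()))"
Tracking depth:
  Position 0 '(': depth becomes 1
  Position 1 '(': depth becomes 2
  Position 2 '(': depth becomes 3
  Position 3 ')': depth becomes 2
  Position 4 '(': depth becomes 3
  Position 5 '(': depth becomes 4
  Position 6 '(': depth becomes 5
  Position 7 ')': depth becomes 4
  Position 8 ')': depth becomes 3
  Position 9 '(': depth becomes 4
  Position 10 '(': depth becomes 5
  Position 11 ')': depth becomes 4
  Position 12 '(': depth becomes 5
  Position 13 ')': depth becomes 4
  Position 14 ')': depth becomes 3
  Position 15 ')': depth becomes 2
  Position 16 '(': depth becomes 3
  Position 17 '(': depth becomes 4
  Position 18 ')': depth becomes 3
  Position 19 ')': depth becomes 2
  Position 20 '(': depth becomes 3
  Position 21 ')': depth becomes 2
  Position 22 ')': depth becomes 1
  Position 23 ')': depth becomes 0
Maximum depth reached: 5

5


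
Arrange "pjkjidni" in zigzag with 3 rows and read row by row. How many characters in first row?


Zigzag "pjkjidni" into 3 rows:
Placing characters:
  'p' => row 0
  'j' => row 1
  'k' => row 2
  'j' => row 1
  'i' => row 0
  'd' => row 1
  'n' => row 2
  'i' => row 1
Rows:
  Row 0: "pi"
  Row 1: "jjdi"
  Row 2: "kn"
First row length: 2

2


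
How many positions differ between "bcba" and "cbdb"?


Comparing "bcba" and "cbdb" position by position:
  Position 0: 'b' vs 'c' => DIFFER
  Position 1: 'c' vs 'b' => DIFFER
  Position 2: 'b' vs 'd' => DIFFER
  Position 3: 'a' vs 'b' => DIFFER
Positions that differ: 4

4


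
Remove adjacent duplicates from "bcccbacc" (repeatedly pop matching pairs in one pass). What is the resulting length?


Input: bcccbacc
Stack-based adjacent duplicate removal:
  Read 'b': push. Stack: b
  Read 'c': push. Stack: bc
  Read 'c': matches stack top 'c' => pop. Stack: b
  Read 'c': push. Stack: bc
  Read 'b': push. Stack: bcb
  Read 'a': push. Stack: bcba
  Read 'c': push. Stack: bcbac
  Read 'c': matches stack top 'c' => pop. Stack: bcba
Final stack: "bcba" (length 4)

4


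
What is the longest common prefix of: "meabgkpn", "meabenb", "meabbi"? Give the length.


Words: meabgkpn, meabenb, meabbi
  Position 0: all 'm' => match
  Position 1: all 'e' => match
  Position 2: all 'a' => match
  Position 3: all 'b' => match
  Position 4: ('g', 'e', 'b') => mismatch, stop
LCP = "meab" (length 4)

4


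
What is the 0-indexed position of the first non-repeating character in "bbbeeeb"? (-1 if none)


Input: bbbeeeb
Character frequencies:
  'b': 4
  'e': 3
Scanning left to right for freq == 1:
  Position 0 ('b'): freq=4, skip
  Position 1 ('b'): freq=4, skip
  Position 2 ('b'): freq=4, skip
  Position 3 ('e'): freq=3, skip
  Position 4 ('e'): freq=3, skip
  Position 5 ('e'): freq=3, skip
  Position 6 ('b'): freq=4, skip
  No unique character found => answer = -1

-1


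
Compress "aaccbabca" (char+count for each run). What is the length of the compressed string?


Input: aaccbabca
Runs:
  'a' x 2 => "a2"
  'c' x 2 => "c2"
  'b' x 1 => "b1"
  'a' x 1 => "a1"
  'b' x 1 => "b1"
  'c' x 1 => "c1"
  'a' x 1 => "a1"
Compressed: "a2c2b1a1b1c1a1"
Compressed length: 14

14


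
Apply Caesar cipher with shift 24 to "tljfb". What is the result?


Caesar cipher: shift "tljfb" by 24
  't' (pos 19) + 24 = pos 17 = 'r'
  'l' (pos 11) + 24 = pos 9 = 'j'
  'j' (pos 9) + 24 = pos 7 = 'h'
  'f' (pos 5) + 24 = pos 3 = 'd'
  'b' (pos 1) + 24 = pos 25 = 'z'
Result: rjhdz

rjhdz


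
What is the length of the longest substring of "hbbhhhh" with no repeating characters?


Input: "hbbhhhh"
Sliding window (track last position of each char):
  Position 0 ('h'): window [0,0] length 1 -- new best
  Position 1 ('b'): window [0,1] length 2 -- new best
  Position 2 ('b'): repeat (last at 1), move window start to 2
  Position 2 ('b'): window [2,2] length 1
  Position 3 ('h'): window [2,3] length 2
  Position 4 ('h'): repeat (last at 3), move window start to 4
  Position 4 ('h'): window [4,4] length 1
  Position 5 ('h'): repeat (last at 4), move window start to 5
  Position 5 ('h'): window [5,5] length 1
  Position 6 ('h'): repeat (last at 5), move window start to 6
  Position 6 ('h'): window [6,6] length 1
Longest substring with no repeats: "hb" with length 2

2


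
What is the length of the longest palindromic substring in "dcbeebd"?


Input: "dcbeebd"
Checking substrings for palindromes:
  [2:6] "beeb" (len 4) => palindrome
  [3:5] "ee" (len 2) => palindrome
Longest palindromic substring: "beeb" with length 4

4


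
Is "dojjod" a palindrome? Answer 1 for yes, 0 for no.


Input: dojjod
Reversed: dojjod
  Compare pos 0 ('d') with pos 5 ('d'): match
  Compare pos 1 ('o') with pos 4 ('o'): match
  Compare pos 2 ('j') with pos 3 ('j'): match
Result: palindrome

1


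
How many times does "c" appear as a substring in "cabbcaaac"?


Searching for "c" in "cabbcaaac"
Scanning each position:
  Position 0: "c" => MATCH
  Position 1: "a" => no
  Position 2: "b" => no
  Position 3: "b" => no
  Position 4: "c" => MATCH
  Position 5: "a" => no
  Position 6: "a" => no
  Position 7: "a" => no
  Position 8: "c" => MATCH
Total occurrences: 3

3


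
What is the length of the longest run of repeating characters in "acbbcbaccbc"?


Input: "acbbcbaccbc"
Scanning for longest run:
  Position 1 ('c'): new char, reset run to 1
  Position 2 ('b'): new char, reset run to 1
  Position 3 ('b'): continues run of 'b', length=2
  Position 4 ('c'): new char, reset run to 1
  Position 5 ('b'): new char, reset run to 1
  Position 6 ('a'): new char, reset run to 1
  Position 7 ('c'): new char, reset run to 1
  Position 8 ('c'): continues run of 'c', length=2
  Position 9 ('b'): new char, reset run to 1
  Position 10 ('c'): new char, reset run to 1
Longest run: 'b' with length 2

2


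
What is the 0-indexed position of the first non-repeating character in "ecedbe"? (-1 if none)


Input: ecedbe
Character frequencies:
  'b': 1
  'c': 1
  'd': 1
  'e': 3
Scanning left to right for freq == 1:
  Position 0 ('e'): freq=3, skip
  Position 1 ('c'): unique! => answer = 1

1


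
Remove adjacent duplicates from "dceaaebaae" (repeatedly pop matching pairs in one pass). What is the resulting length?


Input: dceaaebaae
Stack-based adjacent duplicate removal:
  Read 'd': push. Stack: d
  Read 'c': push. Stack: dc
  Read 'e': push. Stack: dce
  Read 'a': push. Stack: dcea
  Read 'a': matches stack top 'a' => pop. Stack: dce
  Read 'e': matches stack top 'e' => pop. Stack: dc
  Read 'b': push. Stack: dcb
  Read 'a': push. Stack: dcba
  Read 'a': matches stack top 'a' => pop. Stack: dcb
  Read 'e': push. Stack: dcbe
Final stack: "dcbe" (length 4)

4


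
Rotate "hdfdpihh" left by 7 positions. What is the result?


Input: "hdfdpihh", rotate left by 7
First 7 characters: "hdfdpih"
Remaining characters: "h"
Concatenate remaining + first: "h" + "hdfdpih" = "hhdfdpih"

hhdfdpih


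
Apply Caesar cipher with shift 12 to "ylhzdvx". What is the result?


Caesar cipher: shift "ylhzdvx" by 12
  'y' (pos 24) + 12 = pos 10 = 'k'
  'l' (pos 11) + 12 = pos 23 = 'x'
  'h' (pos 7) + 12 = pos 19 = 't'
  'z' (pos 25) + 12 = pos 11 = 'l'
  'd' (pos 3) + 12 = pos 15 = 'p'
  'v' (pos 21) + 12 = pos 7 = 'h'
  'x' (pos 23) + 12 = pos 9 = 'j'
Result: kxtlphj

kxtlphj


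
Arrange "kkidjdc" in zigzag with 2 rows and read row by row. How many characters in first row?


Zigzag "kkidjdc" into 2 rows:
Placing characters:
  'k' => row 0
  'k' => row 1
  'i' => row 0
  'd' => row 1
  'j' => row 0
  'd' => row 1
  'c' => row 0
Rows:
  Row 0: "kijc"
  Row 1: "kdd"
First row length: 4

4


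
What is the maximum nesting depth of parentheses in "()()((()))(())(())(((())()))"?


Input: "()()((()))(())(())(((())()))"
Tracking depth:
  Position 0 '(': depth becomes 1
  Position 1 ')': depth becomes 0
  Position 2 '(': depth becomes 1
  Position 3 ')': depth becomes 0
  Position 4 '(': depth becomes 1
  Position 5 '(': depth becomes 2
  Position 6 '(': depth becomes 3
  Position 7 ')': depth becomes 2
  Position 8 ')': depth becomes 1
  Position 9 ')': depth becomes 0
  Position 10 '(': depth becomes 1
  Position 11 '(': depth becomes 2
  Position 12 ')': depth becomes 1
  Position 13 ')': depth becomes 0
  Position 14 '(': depth becomes 1
  Position 15 '(': depth becomes 2
  Position 16 ')': depth becomes 1
  Position 17 ')': depth becomes 0
  Position 18 '(': depth becomes 1
  Position 19 '(': depth becomes 2
  Position 20 '(': depth becomes 3
  Position 21 '(': depth becomes 4
  Position 22 ')': depth becomes 3
  Position 23 ')': depth becomes 2
  Position 24 '(': depth becomes 3
  Position 25 ')': depth becomes 2
  Position 26 ')': depth becomes 1
  Position 27 ')': depth becomes 0
Maximum depth reached: 4

4


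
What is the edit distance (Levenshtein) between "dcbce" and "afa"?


Computing edit distance: "dcbce" -> "afa"
DP table:
           a    f    a
      0    1    2    3
  d   1    1    2    3
  c   2    2    2    3
  b   3    3    3    3
  c   4    4    4    4
  e   5    5    5    5
Edit distance = dp[5][3] = 5

5


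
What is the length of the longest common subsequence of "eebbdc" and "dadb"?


LCS of "eebbdc" and "dadb"
DP table:
           d    a    d    b
      0    0    0    0    0
  e   0    0    0    0    0
  e   0    0    0    0    0
  b   0    0    0    0    1
  b   0    0    0    0    1
  d   0    1    1    1    1
  c   0    1    1    1    1
LCS length = dp[6][4] = 1

1


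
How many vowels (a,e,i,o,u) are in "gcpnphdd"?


Input: gcpnphdd
Checking each character:
  'g' at position 0: consonant
  'c' at position 1: consonant
  'p' at position 2: consonant
  'n' at position 3: consonant
  'p' at position 4: consonant
  'h' at position 5: consonant
  'd' at position 6: consonant
  'd' at position 7: consonant
Total vowels: 0

0


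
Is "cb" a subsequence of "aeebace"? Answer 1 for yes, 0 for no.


Check if "cb" is a subsequence of "aeebace"
Greedy scan:
  Position 0 ('a'): no match needed
  Position 1 ('e'): no match needed
  Position 2 ('e'): no match needed
  Position 3 ('b'): no match needed
  Position 4 ('a'): no match needed
  Position 5 ('c'): matches sub[0] = 'c'
  Position 6 ('e'): no match needed
Only matched 1/2 characters => not a subsequence

0


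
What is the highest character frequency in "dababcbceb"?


Input: dababcbceb
Character counts:
  'a': 2
  'b': 4
  'c': 2
  'd': 1
  'e': 1
Maximum frequency: 4

4


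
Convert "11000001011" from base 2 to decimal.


Input: "11000001011" in base 2
Positional expansion:
  Digit '1' (value 1) x 2^10 = 1024
  Digit '1' (value 1) x 2^9 = 512
  Digit '0' (value 0) x 2^8 = 0
  Digit '0' (value 0) x 2^7 = 0
  Digit '0' (value 0) x 2^6 = 0
  Digit '0' (value 0) x 2^5 = 0
  Digit '0' (value 0) x 2^4 = 0
  Digit '1' (value 1) x 2^3 = 8
  Digit '0' (value 0) x 2^2 = 0
  Digit '1' (value 1) x 2^1 = 2
  Digit '1' (value 1) x 2^0 = 1
Sum = 1547

1547


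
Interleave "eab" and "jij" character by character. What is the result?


Interleaving "eab" and "jij":
  Position 0: 'e' from first, 'j' from second => "ej"
  Position 1: 'a' from first, 'i' from second => "ai"
  Position 2: 'b' from first, 'j' from second => "bj"
Result: ejaibj

ejaibj


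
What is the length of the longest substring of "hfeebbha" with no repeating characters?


Input: "hfeebbha"
Sliding window (track last position of each char):
  Position 0 ('h'): window [0,0] length 1 -- new best
  Position 1 ('f'): window [0,1] length 2 -- new best
  Position 2 ('e'): window [0,2] length 3 -- new best
  Position 3 ('e'): repeat (last at 2), move window start to 3
  Position 3 ('e'): window [3,3] length 1
  Position 4 ('b'): window [3,4] length 2
  Position 5 ('b'): repeat (last at 4), move window start to 5
  Position 5 ('b'): window [5,5] length 1
  Position 6 ('h'): window [5,6] length 2
  Position 7 ('a'): window [5,7] length 3
Longest substring with no repeats: "hfe" with length 3

3


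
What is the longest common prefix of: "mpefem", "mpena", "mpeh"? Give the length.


Words: mpefem, mpena, mpeh
  Position 0: all 'm' => match
  Position 1: all 'p' => match
  Position 2: all 'e' => match
  Position 3: ('f', 'n', 'h') => mismatch, stop
LCP = "mpe" (length 3)

3


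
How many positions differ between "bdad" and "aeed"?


Comparing "bdad" and "aeed" position by position:
  Position 0: 'b' vs 'a' => DIFFER
  Position 1: 'd' vs 'e' => DIFFER
  Position 2: 'a' vs 'e' => DIFFER
  Position 3: 'd' vs 'd' => same
Positions that differ: 3

3


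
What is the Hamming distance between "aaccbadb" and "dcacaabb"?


Comparing "aaccbadb" and "dcacaabb" position by position:
  Position 0: 'a' vs 'd' => differ
  Position 1: 'a' vs 'c' => differ
  Position 2: 'c' vs 'a' => differ
  Position 3: 'c' vs 'c' => same
  Position 4: 'b' vs 'a' => differ
  Position 5: 'a' vs 'a' => same
  Position 6: 'd' vs 'b' => differ
  Position 7: 'b' vs 'b' => same
Total differences (Hamming distance): 5

5


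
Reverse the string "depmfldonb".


Input: depmfldonb
Reading characters right to left:
  Position 9: 'b'
  Position 8: 'n'
  Position 7: 'o'
  Position 6: 'd'
  Position 5: 'l'
  Position 4: 'f'
  Position 3: 'm'
  Position 2: 'p'
  Position 1: 'e'
  Position 0: 'd'
Reversed: bnodlfmped

bnodlfmped


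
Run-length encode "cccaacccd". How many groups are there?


Input: cccaacccd
Scanning for consecutive runs:
  Group 1: 'c' x 3 (positions 0-2)
  Group 2: 'a' x 2 (positions 3-4)
  Group 3: 'c' x 3 (positions 5-7)
  Group 4: 'd' x 1 (positions 8-8)
Total groups: 4

4


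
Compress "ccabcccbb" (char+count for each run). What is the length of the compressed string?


Input: ccabcccbb
Runs:
  'c' x 2 => "c2"
  'a' x 1 => "a1"
  'b' x 1 => "b1"
  'c' x 3 => "c3"
  'b' x 2 => "b2"
Compressed: "c2a1b1c3b2"
Compressed length: 10

10


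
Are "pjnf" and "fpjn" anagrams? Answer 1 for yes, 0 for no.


Strings: "pjnf", "fpjn"
Sorted first:  fjnp
Sorted second: fjnp
Sorted forms match => anagrams

1


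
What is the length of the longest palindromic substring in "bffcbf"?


Input: "bffcbf"
Checking substrings for palindromes:
  [1:3] "ff" (len 2) => palindrome
Longest palindromic substring: "ff" with length 2

2


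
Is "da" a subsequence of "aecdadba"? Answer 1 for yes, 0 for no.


Check if "da" is a subsequence of "aecdadba"
Greedy scan:
  Position 0 ('a'): no match needed
  Position 1 ('e'): no match needed
  Position 2 ('c'): no match needed
  Position 3 ('d'): matches sub[0] = 'd'
  Position 4 ('a'): matches sub[1] = 'a'
  Position 5 ('d'): no match needed
  Position 6 ('b'): no match needed
  Position 7 ('a'): no match needed
All 2 characters matched => is a subsequence

1


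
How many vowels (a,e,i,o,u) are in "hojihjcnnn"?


Input: hojihjcnnn
Checking each character:
  'h' at position 0: consonant
  'o' at position 1: vowel (running total: 1)
  'j' at position 2: consonant
  'i' at position 3: vowel (running total: 2)
  'h' at position 4: consonant
  'j' at position 5: consonant
  'c' at position 6: consonant
  'n' at position 7: consonant
  'n' at position 8: consonant
  'n' at position 9: consonant
Total vowels: 2

2


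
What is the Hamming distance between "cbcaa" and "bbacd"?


Comparing "cbcaa" and "bbacd" position by position:
  Position 0: 'c' vs 'b' => differ
  Position 1: 'b' vs 'b' => same
  Position 2: 'c' vs 'a' => differ
  Position 3: 'a' vs 'c' => differ
  Position 4: 'a' vs 'd' => differ
Total differences (Hamming distance): 4

4


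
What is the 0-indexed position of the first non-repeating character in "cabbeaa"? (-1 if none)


Input: cabbeaa
Character frequencies:
  'a': 3
  'b': 2
  'c': 1
  'e': 1
Scanning left to right for freq == 1:
  Position 0 ('c'): unique! => answer = 0

0


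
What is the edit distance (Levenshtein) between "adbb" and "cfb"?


Computing edit distance: "adbb" -> "cfb"
DP table:
           c    f    b
      0    1    2    3
  a   1    1    2    3
  d   2    2    2    3
  b   3    3    3    2
  b   4    4    4    3
Edit distance = dp[4][3] = 3

3


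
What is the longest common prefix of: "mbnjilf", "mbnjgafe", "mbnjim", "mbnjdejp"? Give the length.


Words: mbnjilf, mbnjgafe, mbnjim, mbnjdejp
  Position 0: all 'm' => match
  Position 1: all 'b' => match
  Position 2: all 'n' => match
  Position 3: all 'j' => match
  Position 4: ('i', 'g', 'i', 'd') => mismatch, stop
LCP = "mbnj" (length 4)

4


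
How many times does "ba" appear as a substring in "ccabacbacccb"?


Searching for "ba" in "ccabacbacccb"
Scanning each position:
  Position 0: "cc" => no
  Position 1: "ca" => no
  Position 2: "ab" => no
  Position 3: "ba" => MATCH
  Position 4: "ac" => no
  Position 5: "cb" => no
  Position 6: "ba" => MATCH
  Position 7: "ac" => no
  Position 8: "cc" => no
  Position 9: "cc" => no
  Position 10: "cb" => no
Total occurrences: 2

2


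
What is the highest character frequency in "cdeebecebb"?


Input: cdeebecebb
Character counts:
  'b': 3
  'c': 2
  'd': 1
  'e': 4
Maximum frequency: 4

4


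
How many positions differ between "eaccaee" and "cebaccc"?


Comparing "eaccaee" and "cebaccc" position by position:
  Position 0: 'e' vs 'c' => DIFFER
  Position 1: 'a' vs 'e' => DIFFER
  Position 2: 'c' vs 'b' => DIFFER
  Position 3: 'c' vs 'a' => DIFFER
  Position 4: 'a' vs 'c' => DIFFER
  Position 5: 'e' vs 'c' => DIFFER
  Position 6: 'e' vs 'c' => DIFFER
Positions that differ: 7

7


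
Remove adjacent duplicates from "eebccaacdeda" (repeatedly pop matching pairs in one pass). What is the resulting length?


Input: eebccaacdeda
Stack-based adjacent duplicate removal:
  Read 'e': push. Stack: e
  Read 'e': matches stack top 'e' => pop. Stack: (empty)
  Read 'b': push. Stack: b
  Read 'c': push. Stack: bc
  Read 'c': matches stack top 'c' => pop. Stack: b
  Read 'a': push. Stack: ba
  Read 'a': matches stack top 'a' => pop. Stack: b
  Read 'c': push. Stack: bc
  Read 'd': push. Stack: bcd
  Read 'e': push. Stack: bcde
  Read 'd': push. Stack: bcded
  Read 'a': push. Stack: bcdeda
Final stack: "bcdeda" (length 6)

6


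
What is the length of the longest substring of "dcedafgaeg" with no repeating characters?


Input: "dcedafgaeg"
Sliding window (track last position of each char):
  Position 0 ('d'): window [0,0] length 1 -- new best
  Position 1 ('c'): window [0,1] length 2 -- new best
  Position 2 ('e'): window [0,2] length 3 -- new best
  Position 3 ('d'): repeat (last at 0), move window start to 1
  Position 3 ('d'): window [1,3] length 3
  Position 4 ('a'): window [1,4] length 4 -- new best
  Position 5 ('f'): window [1,5] length 5 -- new best
  Position 6 ('g'): window [1,6] length 6 -- new best
  Position 7 ('a'): repeat (last at 4), move window start to 5
  Position 7 ('a'): window [5,7] length 3
  Position 8 ('e'): window [5,8] length 4
  Position 9 ('g'): repeat (last at 6), move window start to 7
  Position 9 ('g'): window [7,9] length 3
Longest substring with no repeats: "cedafg" with length 6

6


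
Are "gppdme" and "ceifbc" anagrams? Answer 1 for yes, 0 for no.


Strings: "gppdme", "ceifbc"
Sorted first:  degmpp
Sorted second: bccefi
Differ at position 0: 'd' vs 'b' => not anagrams

0


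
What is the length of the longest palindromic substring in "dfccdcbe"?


Input: "dfccdcbe"
Checking substrings for palindromes:
  [3:6] "cdc" (len 3) => palindrome
  [2:4] "cc" (len 2) => palindrome
Longest palindromic substring: "cdc" with length 3

3


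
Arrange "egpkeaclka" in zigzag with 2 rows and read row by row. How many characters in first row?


Zigzag "egpkeaclka" into 2 rows:
Placing characters:
  'e' => row 0
  'g' => row 1
  'p' => row 0
  'k' => row 1
  'e' => row 0
  'a' => row 1
  'c' => row 0
  'l' => row 1
  'k' => row 0
  'a' => row 1
Rows:
  Row 0: "epeck"
  Row 1: "gkala"
First row length: 5

5


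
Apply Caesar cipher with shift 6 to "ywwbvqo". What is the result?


Caesar cipher: shift "ywwbvqo" by 6
  'y' (pos 24) + 6 = pos 4 = 'e'
  'w' (pos 22) + 6 = pos 2 = 'c'
  'w' (pos 22) + 6 = pos 2 = 'c'
  'b' (pos 1) + 6 = pos 7 = 'h'
  'v' (pos 21) + 6 = pos 1 = 'b'
  'q' (pos 16) + 6 = pos 22 = 'w'
  'o' (pos 14) + 6 = pos 20 = 'u'
Result: ecchbwu

ecchbwu


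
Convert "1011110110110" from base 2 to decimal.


Input: "1011110110110" in base 2
Positional expansion:
  Digit '1' (value 1) x 2^12 = 4096
  Digit '0' (value 0) x 2^11 = 0
  Digit '1' (value 1) x 2^10 = 1024
  Digit '1' (value 1) x 2^9 = 512
  Digit '1' (value 1) x 2^8 = 256
  Digit '1' (value 1) x 2^7 = 128
  Digit '0' (value 0) x 2^6 = 0
  Digit '1' (value 1) x 2^5 = 32
  Digit '1' (value 1) x 2^4 = 16
  Digit '0' (value 0) x 2^3 = 0
  Digit '1' (value 1) x 2^2 = 4
  Digit '1' (value 1) x 2^1 = 2
  Digit '0' (value 0) x 2^0 = 0
Sum = 6070

6070


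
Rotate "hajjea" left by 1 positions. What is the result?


Input: "hajjea", rotate left by 1
First 1 characters: "h"
Remaining characters: "ajjea"
Concatenate remaining + first: "ajjea" + "h" = "ajjeah"

ajjeah


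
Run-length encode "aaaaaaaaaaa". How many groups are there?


Input: aaaaaaaaaaa
Scanning for consecutive runs:
  Group 1: 'a' x 11 (positions 0-10)
Total groups: 1

1


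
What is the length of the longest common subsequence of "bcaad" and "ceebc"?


LCS of "bcaad" and "ceebc"
DP table:
           c    e    e    b    c
      0    0    0    0    0    0
  b   0    0    0    0    1    1
  c   0    1    1    1    1    2
  a   0    1    1    1    1    2
  a   0    1    1    1    1    2
  d   0    1    1    1    1    2
LCS length = dp[5][5] = 2

2


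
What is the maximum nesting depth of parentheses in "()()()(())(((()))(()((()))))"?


Input: "()()()(())(((()))(()((()))))"
Tracking depth:
  Position 0 '(': depth becomes 1
  Position 1 ')': depth becomes 0
  Position 2 '(': depth becomes 1
  Position 3 ')': depth becomes 0
  Position 4 '(': depth becomes 1
  Position 5 ')': depth becomes 0
  Position 6 '(': depth becomes 1
  Position 7 '(': depth becomes 2
  Position 8 ')': depth becomes 1
  Position 9 ')': depth becomes 0
  Position 10 '(': depth becomes 1
  Position 11 '(': depth becomes 2
  Position 12 '(': depth becomes 3
  Position 13 '(': depth becomes 4
  Position 14 ')': depth becomes 3
  Position 15 ')': depth becomes 2
  Position 16 ')': depth becomes 1
  Position 17 '(': depth becomes 2
  Position 18 '(': depth becomes 3
  Position 19 ')': depth becomes 2
  Position 20 '(': depth becomes 3
  Position 21 '(': depth becomes 4
  Position 22 '(': depth becomes 5
  Position 23 ')': depth becomes 4
  Position 24 ')': depth becomes 3
  Position 25 ')': depth becomes 2
  Position 26 ')': depth becomes 1
  Position 27 ')': depth becomes 0
Maximum depth reached: 5

5


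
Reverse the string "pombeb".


Input: pombeb
Reading characters right to left:
  Position 5: 'b'
  Position 4: 'e'
  Position 3: 'b'
  Position 2: 'm'
  Position 1: 'o'
  Position 0: 'p'
Reversed: bebmop

bebmop


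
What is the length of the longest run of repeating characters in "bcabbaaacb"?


Input: "bcabbaaacb"
Scanning for longest run:
  Position 1 ('c'): new char, reset run to 1
  Position 2 ('a'): new char, reset run to 1
  Position 3 ('b'): new char, reset run to 1
  Position 4 ('b'): continues run of 'b', length=2
  Position 5 ('a'): new char, reset run to 1
  Position 6 ('a'): continues run of 'a', length=2
  Position 7 ('a'): continues run of 'a', length=3
  Position 8 ('c'): new char, reset run to 1
  Position 9 ('b'): new char, reset run to 1
Longest run: 'a' with length 3

3
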